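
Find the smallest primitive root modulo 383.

5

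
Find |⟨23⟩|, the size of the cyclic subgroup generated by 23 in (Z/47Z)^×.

46

ord(23) | φ(47) = 47 − 1 = 46 = 2 · 23.
Divisors of 46: 1, 2, 23, 46.
Check 23^d mod 47 for each divisor in increasing order:
23^1 ≡ 23 (mod 47)
23^2 ≡ 12 (mod 47)
23^23 ≡ 46 (mod 47)
23^46 ≡ 1 (mod 47) ✓
Hence ord(23) = 46.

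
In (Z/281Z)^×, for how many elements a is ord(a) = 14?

φ(281) = 281 − 1 = 280 = 2^3 · 5 · 7.
Since (Z/281Z)^× is cyclic of order 280, the number of elements of order d is φ(d) when d | 280 and 0 otherwise.
14 = 2 · 7 divides 280, and φ(14) = 6.

6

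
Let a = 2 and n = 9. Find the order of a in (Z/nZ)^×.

6

The order of 2 must divide φ(9) = φ(3^2) = 3·(3−1) = 6 = 2 · 3.
Divisors of 6: 1, 2, 3, 6.
Evaluate successive powers at the divisors of 6:
2^1 ≡ 2 (mod 9)
2^2 ≡ 4 (mod 9)
2^3 ≡ 8 (mod 9)
2^6 ≡ 1 (mod 9) ✓
Hence ord(2) = 6.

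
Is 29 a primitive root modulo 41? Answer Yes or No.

φ(41) = 41 − 1 = 40 = 2^3 · 5.
Test 29^(40/q) mod 41 for each prime factor q of 40:
29^20 ≡ 40 (mod 41)  [q = 2: ≢ 1 ✓]
29^8 ≡ 18 (mod 41)  [q = 5: ≢ 1 ✓]
Every test exponent gives a nontrivial residue, hence 29 generates the full group.

Yes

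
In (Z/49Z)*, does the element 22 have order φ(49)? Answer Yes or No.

φ(49) = φ(7^2) = 7·(7−1) = 42 = 2 · 3 · 7.
Test 22^(42/q) mod 49 for each prime factor q of 42:
22^21 ≡ 1 (mod 49)  [q = 2: ≡ 1 ✗]
22^14 ≡ 1 (mod 49)  [q = 3: ≡ 1 ✗]
22^6 ≡ 29 (mod 49)  [q = 7: ≢ 1 ✓]
22^21 ≡ 1 shows ord(22) | 21, strictly less than φ(49); not a primitive root.

No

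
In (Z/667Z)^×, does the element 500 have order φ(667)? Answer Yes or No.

No

667 = 23 · 29 is a product of two distinct odd primes, so (Z/667Z)^× ≅ (Z/23Z)^× × (Z/29Z)^× is not cyclic.
No primitive root modulo 667 exists; in particular 500 is not one.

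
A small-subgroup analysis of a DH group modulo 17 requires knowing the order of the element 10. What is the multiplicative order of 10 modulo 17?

16

By Lagrange's theorem, ord_17(10) divides φ(17) = 17 − 1 = 16 = 2^4.
Divisors of 16: 1, 2, 4, 8, 16.
Compute 10^d (mod 17) for the divisors d until we hit 1:
10^1 ≡ 10 (mod 17)
10^2 ≡ 15 (mod 17)
10^4 ≡ 4 (mod 17)
10^8 ≡ 16 (mod 17)
10^16 ≡ 1 (mod 17) ✓
Hence ord(10) = 16.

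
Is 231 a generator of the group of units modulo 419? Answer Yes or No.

Yes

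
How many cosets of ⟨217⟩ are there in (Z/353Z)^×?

By Lagrange's theorem, ord_353(217) divides φ(353) = 353 − 1 = 352 = 2^5 · 11.
Divisors of 352: 1, 2, 4, 8, 11, 16, 22, 32, 44, 88, 176, 352.
Evaluate successive powers at the divisors of 352:
217^1 ≡ 217 (mod 353)
217^2 ≡ 140 (mod 353)
217^4 ≡ 185 (mod 353)
217^8 ≡ 337 (mod 353)
217^11 ≡ 1 (mod 353) ✓
So ord_353(217) = 11, hence |⟨217⟩| = 11.
The index is φ(353) / ord(217) = 352 / 11 = 32.

32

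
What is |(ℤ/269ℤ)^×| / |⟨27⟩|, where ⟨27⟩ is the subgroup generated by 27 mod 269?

1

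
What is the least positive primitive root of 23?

φ(23) = 23 − 1 = 22 = 2 · 11.
Test candidates g = 2, 3, … against the prime factors q ∈ {2, 11} of φ(23): g is a generator iff g^(22/q) ≢ 1 for every such q.
g = 2: 2^11 ≡ 1 — hits 1, so not a primitive root.
g = 3: 3^11 ≡ 1 — hits 1, so not a primitive root.
g = 4: 4^11 ≡ 1 — hits 1, so not a primitive root.
g = 5: 5^11 ≡ 22; 5^2 ≡ 2 — none is 1, so 5 is a primitive root.
The smallest primitive root modulo 23 is 5.

5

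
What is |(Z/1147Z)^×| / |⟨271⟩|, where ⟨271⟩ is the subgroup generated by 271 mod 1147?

By Lagrange's theorem, ord_1147(271) divides φ(1147) = φ(31·37) = (31−1)·(37−1) = 30·36 = 1080 = 2^3 · 3^3 · 5.
Divisors of 1080: 1, 2, 3, 4, 5, 6, 8, 9, 10, 12, 15, 18, 20, 24, 27, 30, 36, 40, 45, 54, 60, 72, 90, 108, 120, 135, 180, 216, 270, 360, 540, 1080.
Evaluate successive powers at the divisors of 1080:
271^1 ≡ 271 (mod 1147)
271^2 ≡ 33 (mod 1147)
271^3 ≡ 914 (mod 1147)
271^4 ≡ 1089 (mod 1147)
271^5 ≡ 340 (mod 1147)
271^6 ≡ 380 (mod 1147)
271^8 ≡ 1070 (mod 1147)
271^9 ≡ 926 (mod 1147)
271^10 ≡ 900 (mod 1147)
271^12 ≡ 1025 (mod 1147)
271^15 ≡ 898 (mod 1147)
271^18 ≡ 667 (mod 1147)
271^20 ≡ 218 (mod 1147)
271^24 ≡ 1120 (mod 1147)
271^27 ≡ 556 (mod 1147)
271^30 ≡ 63 (mod 1147)
271^36 ≡ 1000 (mod 1147)
271^40 ≡ 497 (mod 1147)
271^45 ≡ 371 (mod 1147)
271^54 ≡ 593 (mod 1147)
271^60 ≡ 528 (mod 1147)
271^72 ≡ 963 (mod 1147)
271^90 ≡ 1 (mod 1147) ✓
So ord_1147(271) = 90, hence |⟨271⟩| = 90.
The index is φ(1147) / ord(271) = 1080 / 90 = 12.

12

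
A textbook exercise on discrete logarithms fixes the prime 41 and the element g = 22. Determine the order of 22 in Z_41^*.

ord(22) | φ(41) = 41 − 1 = 40 = 2^3 · 5.
Divisors of 40: 1, 2, 4, 5, 8, 10, 20, 40.
Check 22^d mod 41 for each divisor in increasing order:
22^1 ≡ 22 (mod 41)
22^2 ≡ 33 (mod 41)
22^4 ≡ 23 (mod 41)
22^5 ≡ 14 (mod 41)
22^8 ≡ 37 (mod 41)
22^10 ≡ 32 (mod 41)
22^20 ≡ 40 (mod 41)
22^40 ≡ 1 (mod 41) ✓
Therefore the multiplicative order of 22 modulo 41 is 40.

40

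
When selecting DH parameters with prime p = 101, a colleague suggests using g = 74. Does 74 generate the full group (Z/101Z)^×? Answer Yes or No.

Yes

φ(101) = 101 − 1 = 100 = 2^2 · 5^2.
An element g generates (Z/101Z)^× iff g^(100/q) ≢ 1 (mod 101) for each prime q ∈ {2, 5}.
74^50 ≡ 100 (mod 101)  [q = 2: ≢ 1 ✓]
74^20 ≡ 36 (mod 101)  [q = 5: ≢ 1 ✓]
Every test exponent gives a nontrivial residue, hence 74 generates the full group.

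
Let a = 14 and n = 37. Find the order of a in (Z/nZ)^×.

Since 14 ∈ (Z/37Z)^×, its order divides φ(37) = 37 − 1 = 36 = 2^2 · 3^2.
Divisors of 36: 1, 2, 3, 4, 6, 9, 12, 18, 36.
Compute 14^d (mod 37) for the divisors d until we hit 1:
14^1 ≡ 14
14^2 ≡ 11
14^3 ≡ 6
14^4 ≡ 10
14^6 ≡ 36
14^9 ≡ 31
14^12 ≡ 1
The smallest such exponent is 12, so the order of 14 is 12.

12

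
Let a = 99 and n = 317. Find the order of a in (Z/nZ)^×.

158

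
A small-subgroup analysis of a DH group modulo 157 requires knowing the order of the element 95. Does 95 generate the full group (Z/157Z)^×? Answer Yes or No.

Yes

φ(157) = 157 − 1 = 156 = 2^2 · 3 · 13.
An element g generates (Z/157Z)^× iff g^(156/q) ≢ 1 (mod 157) for each prime q ∈ {2, 3, 13}.
95^78 ≡ 156 (mod 157)  [q = 2: ≢ 1 ✓]
95^52 ≡ 144 (mod 157)  [q = 3: ≢ 1 ✓]
95^12 ≡ 16 (mod 157)  [q = 13: ≢ 1 ✓]
Every test exponent gives a nontrivial residue, hence 95 generates the full group.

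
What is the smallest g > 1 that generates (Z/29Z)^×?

2

φ(29) = 29 − 1 = 28 = 2^2 · 7.
Test candidates g = 2, 3, … against the prime factors q ∈ {2, 7} of φ(29): g is a generator iff g^(28/q) ≢ 1 for every such q.
g = 2: 2^14 ≡ 28; 2^4 ≡ 16 — none is 1, so 2 is a primitive root.
The smallest primitive root modulo 29 is 2.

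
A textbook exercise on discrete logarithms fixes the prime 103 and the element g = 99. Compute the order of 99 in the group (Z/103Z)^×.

102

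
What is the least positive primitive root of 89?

3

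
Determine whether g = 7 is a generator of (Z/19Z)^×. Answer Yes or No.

φ(19) = 19 − 1 = 18 = 2 · 3^2.
7 is a primitive root mod 19 iff 7^(φ(19)/q) ≢ 1 for every prime q | φ(19), i.e. q ∈ {2, 3}.
7^9 ≡ 1 (mod 19)  [q = 2: ≡ 1 ✗]
7^6 ≡ 1 (mod 19)  [q = 3: ≡ 1 ✗]
The check at q = 2 fails, so 7 generates a proper subgroup.

No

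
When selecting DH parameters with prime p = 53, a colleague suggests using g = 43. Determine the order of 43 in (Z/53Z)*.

26

By Lagrange's theorem, ord_53(43) divides φ(53) = 53 − 1 = 52 = 2^2 · 13.
Divisors of 52: 1, 2, 4, 13, 26, 52.
Test each divisor d:
43^1 ≡ 43 (mod 53)
43^2 ≡ 47 (mod 53)
43^4 ≡ 36 (mod 53)
43^13 ≡ 52 (mod 53)
43^26 ≡ 1 (mod 53) ✓
The smallest such exponent is 26, so the order of 43 is 26.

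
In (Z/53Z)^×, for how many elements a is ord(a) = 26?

12

φ(53) = 53 − 1 = 52 = 2^2 · 13.
In a cyclic group of order 52, there are φ(d) elements of order d for each divisor d of 52, and zero for non-divisors.
26 = 2 · 13 divides 52, and φ(26) = 12.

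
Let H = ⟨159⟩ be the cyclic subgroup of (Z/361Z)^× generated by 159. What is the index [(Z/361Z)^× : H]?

6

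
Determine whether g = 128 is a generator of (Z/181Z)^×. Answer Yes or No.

φ(181) = 181 − 1 = 180 = 2^2 · 3^2 · 5.
It suffices to check that the order of 128 is not a proper divisor of 180: compute 128^(180/q) for q ∈ {2, 3, 5}.
128^90 ≡ 180 (mod 181)  [q = 2: ≢ 1 ✓]
128^60 ≡ 48 (mod 181)  [q = 3: ≢ 1 ✓]
128^36 ≡ 42 (mod 181)  [q = 5: ≢ 1 ✓]
Every test exponent gives a nontrivial residue, hence 128 generates the full group.

Yes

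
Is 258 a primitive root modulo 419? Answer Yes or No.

φ(419) = 419 − 1 = 418 = 2 · 11 · 19.
258 is a primitive root mod 419 iff 258^(φ(419)/q) ≢ 1 for every prime q | φ(419), i.e. q ∈ {2, 11, 19}.
258^209 ≡ 418 (mod 419)  [q = 2: ≢ 1 ✓]
258^38 ≡ 169 (mod 419)  [q = 11: ≢ 1 ✓]
258^22 ≡ 114 (mod 419)  [q = 19: ≢ 1 ✓]
Every test exponent gives a nontrivial residue, hence 258 generates the full group.

Yes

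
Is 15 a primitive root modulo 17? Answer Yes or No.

No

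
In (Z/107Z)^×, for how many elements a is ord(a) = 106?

φ(107) = 107 − 1 = 106 = 2 · 53.
In a cyclic group of order 106, there are φ(d) elements of order d for each divisor d of 106, and zero for non-divisors.
106 = 2 · 53 divides 106, and φ(106) = 52.

52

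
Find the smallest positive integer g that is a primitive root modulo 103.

φ(103) = 103 − 1 = 102 = 2 · 3 · 17.
g is a primitive root iff g^(102/q) ≢ 1 (mod 103) for each prime q ∈ {2, 3, 17}.
g = 2: 2^51 ≡ 1 — hits 1, so not a primitive root.
g = 3: 3^51 ≡ 102; 3^34 ≡ 1 — hits 1, so not a primitive root.
g = 4: 4^51 ≡ 1 — hits 1, so not a primitive root.
g = 5: 5^51 ≡ 102; 5^34 ≡ 56; 5^6 ≡ 72 — none is 1, so 5 is a primitive root.
Hence the least primitive root of 103 is 5.

5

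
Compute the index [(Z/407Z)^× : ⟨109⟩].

10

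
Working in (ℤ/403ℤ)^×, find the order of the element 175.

60

Since 175 ∈ (Z/403Z)^×, its order divides φ(403) = φ(13·31) = (13−1)·(31−1) = 12·30 = 360 = 2^3 · 3^2 · 5.
Divisors of 360: 1, 2, 3, 4, 5, 6, 8, 9, 10, 12, 15, 18, 20, 24, 30, 36, 40, 45, 60, 72, 90, 120, 180, 360.
Compute 175^d (mod 403) for the divisors d until we hit 1:
175^1 ≡ 175 (mod 403)
175^2 ≡ 400 (mod 403)
175^3 ≡ 281 (mod 403)
175^4 ≡ 9 (mod 403)
175^5 ≡ 366 (mod 403)
175^6 ≡ 376 (mod 403)
175^8 ≡ 81 (mod 403)
175^9 ≡ 70 (mod 403)
175^10 ≡ 160 (mod 403)
175^12 ≡ 326 (mod 403)
175^15 ≡ 125 (mod 403)
175^18 ≡ 64 (mod 403)
175^20 ≡ 211 (mod 403)
175^24 ≡ 287 (mod 403)
175^30 ≡ 311 (mod 403)
175^36 ≡ 66 (mod 403)
175^40 ≡ 191 (mod 403)
175^45 ≡ 187 (mod 403)
175^60 ≡ 1 (mod 403) ✓
Hence ord(175) = 60.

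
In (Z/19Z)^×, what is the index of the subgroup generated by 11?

Since 11 ∈ (Z/19Z)^×, its order divides φ(19) = 19 − 1 = 18 = 2 · 3^2.
Divisors of 18: 1, 2, 3, 6, 9, 18.
Compute 11^d (mod 19) for the divisors d until we hit 1:
11^1 ≡ 11
11^2 ≡ 7
11^3 ≡ 1
So ord_19(11) = 3, hence |⟨11⟩| = 3.
Index = |(Z/19Z)^×| / |⟨11⟩| = 18 / 3 = 6.

6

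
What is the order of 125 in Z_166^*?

82

By Lagrange's theorem, ord_166(125) divides φ(166) = φ(2)·φ(83) = 1·82 = 82 = 2 · 41.
Divisors of 82: 1, 2, 41, 82.
Compute 125^d (mod 166) for the divisors d until we hit 1:
125^1 ≡ 125 (mod 166)
125^2 ≡ 21 (mod 166)
125^41 ≡ 165 (mod 166)
125^82 ≡ 1 (mod 166) ✓
So ord_166(125) = 82.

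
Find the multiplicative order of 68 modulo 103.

51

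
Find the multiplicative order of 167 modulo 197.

Since 167 ∈ (Z/197Z)^×, its order divides φ(197) = 197 − 1 = 196 = 2^2 · 7^2.
Divisors of 196: 1, 2, 4, 7, 14, 28, 49, 98, 196.
Test each divisor d:
167^1 ≡ 167 (mod 197)
167^2 ≡ 112 (mod 197)
167^4 ≡ 133 (mod 197)
167^7 ≡ 113 (mod 197)
167^14 ≡ 161 (mod 197)
167^28 ≡ 114 (mod 197)
167^49 ≡ 183 (mod 197)
167^98 ≡ 196 (mod 197)
167^196 ≡ 1 (mod 197) ✓
Therefore the multiplicative order of 167 modulo 197 is 196.

196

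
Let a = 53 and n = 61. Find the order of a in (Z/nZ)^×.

20

ord(53) | φ(61) = 61 − 1 = 60 = 2^2 · 3 · 5.
Divisors of 60: 1, 2, 3, 4, 5, 6, 10, 12, 15, 20, 30, 60.
Test each divisor d:
53^1 ≡ 53
53^2 ≡ 3
53^3 ≡ 37
53^4 ≡ 9
53^5 ≡ 50
53^6 ≡ 27
53^10 ≡ 60
53^12 ≡ 58
53^15 ≡ 11
53^20 ≡ 1
So ord_61(53) = 20.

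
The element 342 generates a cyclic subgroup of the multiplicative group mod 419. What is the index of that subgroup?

The order of 342 must divide φ(419) = 419 − 1 = 418 = 2 · 11 · 19.
Divisors of 418: 1, 2, 11, 19, 22, 38, 209, 418.
Compute 342^d (mod 419) for the divisors d until we hit 1:
342^1 ≡ 342
342^2 ≡ 63
342^11 ≡ 49
342^19 ≡ 300
342^22 ≡ 306
342^38 ≡ 334
342^209 ≡ 1
The order of 342 is 209, so the subgroup it generates has 209 elements.
Index = |(Z/419Z)^×| / |⟨342⟩| = 418 / 209 = 2.

2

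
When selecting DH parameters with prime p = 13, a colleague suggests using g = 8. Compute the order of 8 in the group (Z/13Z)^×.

4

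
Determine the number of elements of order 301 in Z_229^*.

0

φ(229) = 229 − 1 = 228 = 2^2 · 3 · 19.
(Z/229Z)^× is cyclic (|G| = 228); a cyclic group of order m has exactly φ(d) elements of each order d | m, and none otherwise.
Since 301 ∤ 228, the count is 0.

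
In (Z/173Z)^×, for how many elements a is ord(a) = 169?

φ(173) = 173 − 1 = 172 = 2^2 · 43.
In a cyclic group of order 172, there are φ(d) elements of order d for each divisor d of 172, and zero for non-divisors.
Since 169 ∤ 172, the count is 0.

0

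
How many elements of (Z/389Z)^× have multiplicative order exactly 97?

φ(389) = 389 − 1 = 388 = 2^2 · 97.
In a cyclic group of order 388, there are φ(d) elements of order d for each divisor d of 388, and zero for non-divisors.
97 | 388, and φ(97) = 97 − 1 = 96.

96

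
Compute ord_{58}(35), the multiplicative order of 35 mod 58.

ord(35) | φ(58) = φ(2)·φ(29) = 1·28 = 28 = 2^2 · 7.
Divisors of 28: 1, 2, 4, 7, 14, 28.
Test each divisor d:
35^1 ≡ 35
35^2 ≡ 7
35^4 ≡ 49
35^7 ≡ 57
35^14 ≡ 1
The smallest such exponent is 14, so the order of 35 is 14.

14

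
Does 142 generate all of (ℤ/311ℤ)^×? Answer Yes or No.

No

φ(311) = 311 − 1 = 310 = 2 · 5 · 31.
An element g generates (Z/311Z)^× iff g^(310/q) ≢ 1 (mod 311) for each prime q ∈ {2, 5, 31}.
142^155 ≡ 310 (mod 311)  [q = 2: ≢ 1 ✓]
142^62 ≡ 1 (mod 311)  [q = 5: ≡ 1 ✗]
142^10 ≡ 15 (mod 311)  [q = 31: ≢ 1 ✓]
The check at q = 5 fails, so 142 generates a proper subgroup.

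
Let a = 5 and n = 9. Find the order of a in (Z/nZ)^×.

ord(5) | φ(9) = φ(3^2) = 3·(3−1) = 6 = 2 · 3.
Divisors of 6: 1, 2, 3, 6.
Compute 5^d (mod 9) for the divisors d until we hit 1:
5^1 ≡ 5
5^2 ≡ 7
5^3 ≡ 8
5^6 ≡ 1
Hence ord(5) = 6.

6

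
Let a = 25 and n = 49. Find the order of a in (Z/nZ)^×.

21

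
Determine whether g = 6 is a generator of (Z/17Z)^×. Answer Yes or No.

Yes

φ(17) = 17 − 1 = 16 = 2^4.
Test 6^(16/q) mod 17 for each prime factor q of 16:
6^8 ≡ 16 (mod 17)  [q = 2: ≢ 1 ✓]
Every test exponent gives a nontrivial residue, hence 6 generates the full group.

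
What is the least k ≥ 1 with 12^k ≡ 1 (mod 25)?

20

ord(12) | φ(25) = φ(5^2) = 5·(5−1) = 20 = 2^2 · 5.
Divisors of 20: 1, 2, 4, 5, 10, 20.
Compute 12^d (mod 25) for the divisors d until we hit 1:
12^1 ≡ 12
12^2 ≡ 19
12^4 ≡ 11
12^5 ≡ 7
12^10 ≡ 24
12^20 ≡ 1
So ord_25(12) = 20.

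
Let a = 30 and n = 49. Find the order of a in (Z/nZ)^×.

3

By Lagrange's theorem, ord_49(30) divides φ(49) = φ(7^2) = 7·(7−1) = 42 = 2 · 3 · 7.
Divisors of 42: 1, 2, 3, 6, 7, 14, 21, 42.
Check 30^d mod 49 for each divisor in increasing order:
30^1 ≡ 30 (mod 49)
30^2 ≡ 18 (mod 49)
30^3 ≡ 1 (mod 49) ✓
Hence ord(30) = 3.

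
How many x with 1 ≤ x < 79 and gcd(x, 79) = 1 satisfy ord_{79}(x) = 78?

24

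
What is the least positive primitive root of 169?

φ(169) = φ(13^2) = 13·(13−1) = 156 = 2^2 · 3 · 13.
g is a primitive root iff g^(156/q) ≢ 1 (mod 169) for each prime q ∈ {2, 3, 13}.
g = 2: 2^78 ≡ 168; 2^52 ≡ 146; 2^12 ≡ 40 — none is 1, so 2 is a primitive root.
The smallest primitive root modulo 169 is 2.

2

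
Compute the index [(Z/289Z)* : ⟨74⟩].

By Lagrange's theorem, ord_289(74) divides φ(289) = φ(17^2) = 17·(17−1) = 272 = 2^4 · 17.
Divisors of 272: 1, 2, 4, 8, 16, 17, 34, 68, 136, 272.
Compute 74^d (mod 289) for the divisors d until we hit 1:
74^1 ≡ 74 (mod 289)
74^2 ≡ 274 (mod 289)
74^4 ≡ 225 (mod 289)
74^8 ≡ 50 (mod 289)
74^16 ≡ 188 (mod 289)
74^17 ≡ 40 (mod 289)
74^34 ≡ 155 (mod 289)
74^68 ≡ 38 (mod 289)
74^136 ≡ 288 (mod 289)
74^272 ≡ 1 (mod 289) ✓
So ord_289(74) = 272, hence |⟨74⟩| = 272.
The index is φ(289) / ord(74) = 272 / 272 = 1.

1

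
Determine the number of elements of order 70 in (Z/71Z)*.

24

φ(71) = 71 − 1 = 70 = 2 · 5 · 7.
(Z/71Z)^× is cyclic (|G| = 70); a cyclic group of order m has exactly φ(d) elements of each order d | m, and none otherwise.
70 = 2 · 5 · 7 divides 70, and φ(70) = 24.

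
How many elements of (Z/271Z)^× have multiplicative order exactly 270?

72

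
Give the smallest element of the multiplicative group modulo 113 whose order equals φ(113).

3

φ(113) = 113 − 1 = 112 = 2^4 · 7.
g is a primitive root iff g^(112/q) ≢ 1 (mod 113) for each prime q ∈ {2, 7}.
g = 2: 2^56 ≡ 1 — hits 1, so not a primitive root.
g = 3: 3^56 ≡ 112; 3^16 ≡ 49 — none is 1, so 3 is a primitive root.
Hence the least primitive root of 113 is 3.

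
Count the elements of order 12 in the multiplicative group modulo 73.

φ(73) = 73 − 1 = 72 = 2^3 · 3^2.
In a cyclic group of order 72, there are φ(d) elements of order d for each divisor d of 72, and zero for non-divisors.
12 = 2^2 · 3 divides 72, and φ(12) = 4.

4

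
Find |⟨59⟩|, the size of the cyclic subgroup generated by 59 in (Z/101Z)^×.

Since 59 ∈ (Z/101Z)^×, its order divides φ(101) = 101 − 1 = 100 = 2^2 · 5^2.
Divisors of 100: 1, 2, 4, 5, 10, 20, 25, 50, 100.
Check 59^d mod 101 for each divisor in increasing order:
59^1 ≡ 59 (mod 101)
59^2 ≡ 47 (mod 101)
59^4 ≡ 88 (mod 101)
59^5 ≡ 41 (mod 101)
59^10 ≡ 65 (mod 101)
59^20 ≡ 84 (mod 101)
59^25 ≡ 10 (mod 101)
59^50 ≡ 100 (mod 101)
59^100 ≡ 1 (mod 101) ✓
Hence ord(59) = 100.

100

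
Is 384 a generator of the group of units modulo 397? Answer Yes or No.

Yes

φ(397) = 397 − 1 = 396 = 2^2 · 3^2 · 11.
Test 384^(396/q) mod 397 for each prime factor q of 396:
384^198 ≡ 396 (mod 397)  [q = 2: ≢ 1 ✓]
384^132 ≡ 34 (mod 397)  [q = 3: ≢ 1 ✓]
384^36 ≡ 333 (mod 397)  [q = 11: ≢ 1 ✓]
Every test exponent gives a nontrivial residue, hence 384 generates the full group.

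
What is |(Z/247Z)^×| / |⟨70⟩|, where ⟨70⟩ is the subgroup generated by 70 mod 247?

6

Since 70 ∈ (Z/247Z)^×, its order divides φ(247) = φ(13·19) = (13−1)·(19−1) = 12·18 = 216 = 2^3 · 3^3.
Divisors of 216: 1, 2, 3, 4, 6, 8, 9, 12, 18, 24, 27, 36, 54, 72, 108, 216.
Test each divisor d:
70^1 ≡ 70 (mod 247)
70^2 ≡ 207 (mod 247)
70^3 ≡ 164 (mod 247)
70^4 ≡ 118 (mod 247)
70^6 ≡ 220 (mod 247)
70^8 ≡ 92 (mod 247)
70^9 ≡ 18 (mod 247)
70^12 ≡ 235 (mod 247)
70^18 ≡ 77 (mod 247)
70^24 ≡ 144 (mod 247)
70^27 ≡ 151 (mod 247)
70^36 ≡ 1 (mod 247) ✓
Thus |⟨70⟩| = ord(70) = 36.
Index = |(Z/247Z)^×| / |⟨70⟩| = 216 / 36 = 6.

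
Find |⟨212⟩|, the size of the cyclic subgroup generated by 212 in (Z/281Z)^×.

140

ord(212) | φ(281) = 281 − 1 = 280 = 2^3 · 5 · 7.
Divisors of 280: 1, 2, 4, 5, 7, 8, 10, 14, 20, 28, 35, 40, 56, 70, 140, 280.
Evaluate successive powers at the divisors of 280:
212^1 ≡ 212
212^2 ≡ 265
212^4 ≡ 256
212^5 ≡ 39
212^7 ≡ 219
212^8 ≡ 63
212^10 ≡ 116
212^14 ≡ 191
212^20 ≡ 249
212^28 ≡ 232
212^35 ≡ 228
212^40 ≡ 181
212^56 ≡ 153
212^70 ≡ 280
212^140 ≡ 1
So ord_281(212) = 140.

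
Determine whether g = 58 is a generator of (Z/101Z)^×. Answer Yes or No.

No

φ(101) = 101 − 1 = 100 = 2^2 · 5^2.
58 is a primitive root mod 101 iff 58^(φ(101)/q) ≢ 1 for every prime q | φ(101), i.e. q ∈ {2, 5}.
58^50 ≡ 1 (mod 101)  [q = 2: ≡ 1 ✗]
58^20 ≡ 36 (mod 101)  [q = 5: ≢ 1 ✓]
The check at q = 2 fails, so 58 generates a proper subgroup.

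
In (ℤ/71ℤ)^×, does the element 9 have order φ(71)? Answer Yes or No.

φ(71) = 71 − 1 = 70 = 2 · 5 · 7.
9 is a primitive root mod 71 iff 9^(φ(71)/q) ≢ 1 for every prime q | φ(71), i.e. q ∈ {2, 5, 7}.
9^35 ≡ 1 (mod 71)  [q = 2: ≡ 1 ✗]
9^14 ≡ 5 (mod 71)  [q = 5: ≢ 1 ✓]
9^10 ≡ 32 (mod 71)  [q = 7: ≢ 1 ✓]
Since 9^35 ≡ 1, the order of 9 divides 35 < 70, so 9 is not a primitive root.

No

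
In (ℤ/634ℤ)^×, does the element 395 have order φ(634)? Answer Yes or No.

Yes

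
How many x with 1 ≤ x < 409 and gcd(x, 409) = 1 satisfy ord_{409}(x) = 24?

8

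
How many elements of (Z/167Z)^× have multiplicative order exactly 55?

0

φ(167) = 167 − 1 = 166 = 2 · 83.
Since (Z/167Z)^× is cyclic of order 166, the number of elements of order d is φ(d) when d | 166 and 0 otherwise.
55 does not divide 166, so no element of (Z/167Z)^× has order 55.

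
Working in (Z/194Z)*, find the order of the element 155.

96

ord(155) | φ(194) = φ(2)·φ(97) = 1·96 = 96 = 2^5 · 3.
Divisors of 96: 1, 2, 3, 4, 6, 8, 12, 16, 24, 32, 48, 96.
Check 155^d mod 194 for each divisor in increasing order:
155^1 ≡ 155
155^2 ≡ 163
155^3 ≡ 45
155^4 ≡ 185
155^6 ≡ 85
155^8 ≡ 81
155^12 ≡ 47
155^16 ≡ 159
155^24 ≡ 75
155^32 ≡ 61
155^48 ≡ 193
155^96 ≡ 1
Therefore the multiplicative order of 155 modulo 194 is 96.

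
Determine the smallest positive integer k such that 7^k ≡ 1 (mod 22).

10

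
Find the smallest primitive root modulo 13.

2

φ(13) = 13 − 1 = 12 = 2^2 · 3.
Test candidates g = 2, 3, … against the prime factors q ∈ {2, 3} of φ(13): g is a generator iff g^(12/q) ≢ 1 for every such q.
g = 2: 2^6 ≡ 12; 2^4 ≡ 3 — none is 1, so 2 is a primitive root.
Hence the least primitive root of 13 is 2.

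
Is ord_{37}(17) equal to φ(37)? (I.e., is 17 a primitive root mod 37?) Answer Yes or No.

Yes

φ(37) = 37 − 1 = 36 = 2^2 · 3^2.
An element g generates (Z/37Z)^× iff g^(36/q) ≢ 1 (mod 37) for each prime q ∈ {2, 3}.
17^18 ≡ 36 (mod 37)  [q = 2: ≢ 1 ✓]
17^12 ≡ 26 (mod 37)  [q = 3: ≢ 1 ✓]
All checks pass, so 17 has order 36 and is a primitive root modulo 37.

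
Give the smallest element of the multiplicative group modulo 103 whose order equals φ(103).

φ(103) = 103 − 1 = 102 = 2 · 3 · 17.
Test candidates g = 2, 3, … against the prime factors q ∈ {2, 3, 17} of φ(103): g is a generator iff g^(102/q) ≢ 1 for every such q.
g = 2: 2^51 ≡ 1 — hits 1, so not a primitive root.
g = 3: 3^51 ≡ 102; 3^34 ≡ 1 — hits 1, so not a primitive root.
g = 4: 4^51 ≡ 1 — hits 1, so not a primitive root.
g = 5: 5^51 ≡ 102; 5^34 ≡ 56; 5^6 ≡ 72 — none is 1, so 5 is a primitive root.
Hence the least primitive root of 103 is 5.

5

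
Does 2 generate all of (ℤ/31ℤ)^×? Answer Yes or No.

No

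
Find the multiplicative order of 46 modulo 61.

Since 46 ∈ (Z/61Z)^×, its order divides φ(61) = 61 − 1 = 60 = 2^2 · 3 · 5.
Divisors of 60: 1, 2, 3, 4, 5, 6, 10, 12, 15, 20, 30, 60.
Evaluate successive powers at the divisors of 60:
46^1 ≡ 46 (mod 61)
46^2 ≡ 42 (mod 61)
46^3 ≡ 41 (mod 61)
46^4 ≡ 56 (mod 61)
46^5 ≡ 14 (mod 61)
46^6 ≡ 34 (mod 61)
46^10 ≡ 13 (mod 61)
46^12 ≡ 58 (mod 61)
46^15 ≡ 60 (mod 61)
46^20 ≡ 47 (mod 61)
46^30 ≡ 1 (mod 61) ✓
The smallest such exponent is 30, so the order of 46 is 30.

30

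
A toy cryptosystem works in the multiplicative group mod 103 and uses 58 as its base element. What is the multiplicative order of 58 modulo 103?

51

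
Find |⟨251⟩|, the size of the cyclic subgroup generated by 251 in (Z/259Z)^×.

By Lagrange's theorem, ord_259(251) divides φ(259) = φ(7·37) = (7−1)·(37−1) = 6·36 = 216 = 2^3 · 3^3.
Divisors of 216: 1, 2, 3, 4, 6, 8, 9, 12, 18, 24, 27, 36, 54, 72, 108, 216.
Evaluate successive powers at the divisors of 216:
251^1 ≡ 251
251^2 ≡ 64
251^3 ≡ 6
251^4 ≡ 211
251^6 ≡ 36
251^8 ≡ 232
251^9 ≡ 216
251^12 ≡ 1
Hence ord(251) = 12.

12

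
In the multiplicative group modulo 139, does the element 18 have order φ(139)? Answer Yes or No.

φ(139) = 139 − 1 = 138 = 2 · 3 · 23.
Test 18^(138/q) mod 139 for each prime factor q of 138:
18^69 ≡ 138 (mod 139)  [q = 2: ≢ 1 ✓]
18^46 ≡ 42 (mod 139)  [q = 3: ≢ 1 ✓]
18^6 ≡ 36 (mod 139)  [q = 23: ≢ 1 ✓]
None equal 1, so ord_139(18) = 138: 18 is a primitive root.

Yes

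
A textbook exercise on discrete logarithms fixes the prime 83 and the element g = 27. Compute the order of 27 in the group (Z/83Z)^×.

41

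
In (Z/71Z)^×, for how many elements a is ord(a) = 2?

1

φ(71) = 71 − 1 = 70 = 2 · 5 · 7.
In a cyclic group of order 70, there are φ(d) elements of order d for each divisor d of 70, and zero for non-divisors.
2 | 70, and φ(2) = 2 − 1 = 1.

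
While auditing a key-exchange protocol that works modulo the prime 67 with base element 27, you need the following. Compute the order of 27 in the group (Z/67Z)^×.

Since 27 ∈ (Z/67Z)^×, its order divides φ(67) = 67 − 1 = 66 = 2 · 3 · 11.
Divisors of 66: 1, 2, 3, 6, 11, 22, 33, 66.
Check 27^d mod 67 for each divisor in increasing order:
27^1 ≡ 27 (mod 67)
27^2 ≡ 59 (mod 67)
27^3 ≡ 52 (mod 67)
27^6 ≡ 24 (mod 67)
27^11 ≡ 66 (mod 67)
27^22 ≡ 1 (mod 67) ✓
The smallest such exponent is 22, so the order of 27 is 22.

22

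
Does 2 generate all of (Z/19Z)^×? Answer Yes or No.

Yes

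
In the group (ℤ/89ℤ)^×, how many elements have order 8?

4

φ(89) = 89 − 1 = 88 = 2^3 · 11.
(Z/89Z)^× is cyclic (|G| = 88); a cyclic group of order m has exactly φ(d) elements of each order d | m, and none otherwise.
8 = 2^3 divides 88, and φ(8) = 4.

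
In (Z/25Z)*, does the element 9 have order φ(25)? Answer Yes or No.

No

φ(25) = φ(5^2) = 5·(5−1) = 20 = 2^2 · 5.
Test 9^(20/q) mod 25 for each prime factor q of 20:
9^10 ≡ 1 (mod 25)  [q = 2: ≡ 1 ✗]
9^4 ≡ 11 (mod 25)  [q = 5: ≢ 1 ✓]
9^10 ≡ 1 shows ord(9) | 10, strictly less than φ(25); not a primitive root.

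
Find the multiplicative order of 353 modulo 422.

210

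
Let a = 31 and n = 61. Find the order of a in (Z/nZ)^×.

60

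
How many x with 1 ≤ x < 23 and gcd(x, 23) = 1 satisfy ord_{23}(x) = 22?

10

φ(23) = 23 − 1 = 22 = 2 · 11.
(Z/23Z)^× is cyclic (|G| = 22); a cyclic group of order m has exactly φ(d) elements of each order d | m, and none otherwise.
22 = 2 · 11 divides 22, and φ(22) = 10.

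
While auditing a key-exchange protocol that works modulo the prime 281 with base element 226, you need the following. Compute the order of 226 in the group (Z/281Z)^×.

By Lagrange's theorem, ord_281(226) divides φ(281) = 281 − 1 = 280 = 2^3 · 5 · 7.
Divisors of 280: 1, 2, 4, 5, 7, 8, 10, 14, 20, 28, 35, 40, 56, 70, 140, 280.
Evaluate successive powers at the divisors of 280:
226^1 ≡ 226
226^2 ≡ 215
226^4 ≡ 141
226^5 ≡ 113
226^7 ≡ 129
226^8 ≡ 211
226^10 ≡ 124
226^14 ≡ 62
226^20 ≡ 202
226^28 ≡ 191
226^35 ≡ 192
226^40 ≡ 59
226^56 ≡ 232
226^70 ≡ 53
226^140 ≡ 280
226^280 ≡ 1
So ord_281(226) = 280.

280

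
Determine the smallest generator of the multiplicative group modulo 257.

φ(257) = 257 − 1 = 256 = 2^8.
Test candidates g = 2, 3, … against the prime factors q ∈ {2} of φ(257): g is a generator iff g^(256/q) ≢ 1 for every such q.
g = 2: 2^128 ≡ 1 — hits 1, so not a primitive root.
g = 3: 3^128 ≡ 256 — none is 1, so 3 is a primitive root.
So 3 is the smallest generator of (Z/257Z)^×.

3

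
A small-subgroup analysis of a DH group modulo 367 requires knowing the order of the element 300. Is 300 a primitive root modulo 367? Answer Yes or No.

Yes

φ(367) = 367 − 1 = 366 = 2 · 3 · 61.
It suffices to check that the order of 300 is not a proper divisor of 366: compute 300^(366/q) for q ∈ {2, 3, 61}.
300^183 ≡ 366 (mod 367)  [q = 2: ≢ 1 ✓]
300^122 ≡ 83 (mod 367)  [q = 3: ≢ 1 ✓]
300^6 ≡ 134 (mod 367)  [q = 61: ≢ 1 ✓]
None equal 1, so ord_367(300) = 366: 300 is a primitive root.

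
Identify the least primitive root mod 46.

φ(46) = φ(2)·φ(23) = 1·22 = 22 = 2 · 11.
g is a primitive root iff g^(22/q) ≢ 1 (mod 46) for each prime q ∈ {2, 11}.
g = 2: gcd(2, 46) = 2 > 1, not a unit — skip.
g = 3: 3^11 ≡ 1 — hits 1, so not a primitive root.
g = 4: gcd(4, 46) = 2 > 1, not a unit — skip.
g = 5: 5^11 ≡ 45; 5^2 ≡ 25 — none is 1, so 5 is a primitive root.
The smallest primitive root modulo 46 is 5.

5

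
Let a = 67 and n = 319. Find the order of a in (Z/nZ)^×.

14

The order of 67 must divide φ(319) = φ(11·29) = (11−1)·(29−1) = 10·28 = 280 = 2^3 · 5 · 7.
Divisors of 280: 1, 2, 4, 5, 7, 8, 10, 14, 20, 28, 35, 40, 56, 70, 140, 280.
Check 67^d mod 319 for each divisor in increasing order:
67^1 ≡ 67 (mod 319)
67^2 ≡ 23 (mod 319)
67^4 ≡ 210 (mod 319)
67^5 ≡ 34 (mod 319)
67^7 ≡ 144 (mod 319)
67^8 ≡ 78 (mod 319)
67^10 ≡ 199 (mod 319)
67^14 ≡ 1 (mod 319) ✓
So ord_319(67) = 14.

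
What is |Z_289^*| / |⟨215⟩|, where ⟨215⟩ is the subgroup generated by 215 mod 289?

Since 215 ∈ (Z/289Z)^×, its order divides φ(289) = φ(17^2) = 17·(17−1) = 272 = 2^4 · 17.
Divisors of 272: 1, 2, 4, 8, 16, 17, 34, 68, 136, 272.
Test each divisor d:
215^1 ≡ 215 (mod 289)
215^2 ≡ 274 (mod 289)
215^4 ≡ 225 (mod 289)
215^8 ≡ 50 (mod 289)
215^16 ≡ 188 (mod 289)
215^17 ≡ 249 (mod 289)
215^34 ≡ 155 (mod 289)
215^68 ≡ 38 (mod 289)
215^136 ≡ 288 (mod 289)
215^272 ≡ 1 (mod 289) ✓
So ord_289(215) = 272, hence |⟨215⟩| = 272.
The index is φ(289) / ord(215) = 272 / 272 = 1.

1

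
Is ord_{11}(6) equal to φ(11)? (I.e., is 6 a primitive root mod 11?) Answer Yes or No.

Yes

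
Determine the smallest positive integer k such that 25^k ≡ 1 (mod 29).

The order of 25 must divide φ(29) = 29 − 1 = 28 = 2^2 · 7.
Divisors of 28: 1, 2, 4, 7, 14, 28.
Check 25^d mod 29 for each divisor in increasing order:
25^1 ≡ 25 (mod 29)
25^2 ≡ 16 (mod 29)
25^4 ≡ 24 (mod 29)
25^7 ≡ 1 (mod 29) ✓
Therefore the multiplicative order of 25 modulo 29 is 7.

7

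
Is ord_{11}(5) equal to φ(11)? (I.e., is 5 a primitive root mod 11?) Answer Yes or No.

No

φ(11) = 11 − 1 = 10 = 2 · 5.
It suffices to check that the order of 5 is not a proper divisor of 10: compute 5^(10/q) for q ∈ {2, 5}.
5^5 ≡ 1 (mod 11)  [q = 2: ≡ 1 ✗]
5^2 ≡ 3 (mod 11)  [q = 5: ≢ 1 ✓]
Since 5^5 ≡ 1, the order of 5 divides 5 < 10, so 5 is not a primitive root.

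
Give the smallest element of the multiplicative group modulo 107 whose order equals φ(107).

φ(107) = 107 − 1 = 106 = 2 · 53.
g is a primitive root iff g^(106/q) ≢ 1 (mod 107) for each prime q ∈ {2, 53}.
g = 2: 2^53 ≡ 106; 2^2 ≡ 4 — none is 1, so 2 is a primitive root.
So 2 is the smallest generator of (Z/107Z)^×.

2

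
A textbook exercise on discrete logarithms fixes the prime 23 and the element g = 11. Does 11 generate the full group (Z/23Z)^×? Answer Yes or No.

Yes

φ(23) = 23 − 1 = 22 = 2 · 11.
11 is a primitive root mod 23 iff 11^(φ(23)/q) ≢ 1 for every prime q | φ(23), i.e. q ∈ {2, 11}.
11^11 ≡ 22 (mod 23)  [q = 2: ≢ 1 ✓]
11^2 ≡ 6 (mod 23)  [q = 11: ≢ 1 ✓]
None equal 1, so ord_23(11) = 22: 11 is a primitive root.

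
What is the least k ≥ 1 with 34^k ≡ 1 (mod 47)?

23

The order of 34 must divide φ(47) = 47 − 1 = 46 = 2 · 23.
Divisors of 46: 1, 2, 23, 46.
Compute 34^d (mod 47) for the divisors d until we hit 1:
34^1 ≡ 34 (mod 47)
34^2 ≡ 28 (mod 47)
34^23 ≡ 1 (mod 47) ✓
The smallest such exponent is 23, so the order of 34 is 23.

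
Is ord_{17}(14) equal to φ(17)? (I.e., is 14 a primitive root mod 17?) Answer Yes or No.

Yes

φ(17) = 17 − 1 = 16 = 2^4.
Test 14^(16/q) mod 17 for each prime factor q of 16:
14^8 ≡ 16 (mod 17)  [q = 2: ≢ 1 ✓]
All checks pass, so 14 has order 16 and is a primitive root modulo 17.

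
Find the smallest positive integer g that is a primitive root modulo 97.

φ(97) = 97 − 1 = 96 = 2^5 · 3.
g is a primitive root iff g^(96/q) ≢ 1 (mod 97) for each prime q ∈ {2, 3}.
g = 2: 2^48 ≡ 1 — hits 1, so not a primitive root.
g = 3: 3^48 ≡ 1 — hits 1, so not a primitive root.
g = 4: 4^48 ≡ 1 — hits 1, so not a primitive root.
g = 5: 5^48 ≡ 96; 5^32 ≡ 35 — none is 1, so 5 is a primitive root.
So 5 is the smallest generator of (Z/97Z)^×.

5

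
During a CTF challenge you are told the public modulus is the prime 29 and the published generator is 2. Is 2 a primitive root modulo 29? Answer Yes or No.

Yes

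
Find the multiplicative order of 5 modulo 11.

5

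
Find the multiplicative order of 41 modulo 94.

46

Since 41 ∈ (Z/94Z)^×, its order divides φ(94) = φ(2)·φ(47) = 1·46 = 46 = 2 · 23.
Divisors of 46: 1, 2, 23, 46.
Compute 41^d (mod 94) for the divisors d until we hit 1:
41^1 ≡ 41
41^2 ≡ 83
41^23 ≡ 93
41^46 ≡ 1
Hence ord(41) = 46.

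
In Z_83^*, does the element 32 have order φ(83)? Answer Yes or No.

φ(83) = 83 − 1 = 82 = 2 · 41.
Test 32^(82/q) mod 83 for each prime factor q of 82:
32^41 ≡ 82 (mod 83)  [q = 2: ≢ 1 ✓]
32^2 ≡ 28 (mod 83)  [q = 41: ≢ 1 ✓]
None equal 1, so ord_83(32) = 82: 32 is a primitive root.

Yes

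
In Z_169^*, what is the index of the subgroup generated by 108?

By Lagrange's theorem, ord_169(108) divides φ(169) = φ(13^2) = 13·(13−1) = 156 = 2^2 · 3 · 13.
Divisors of 156: 1, 2, 3, 4, 6, 12, 13, 26, 39, 52, 78, 156.
Test each divisor d:
108^1 ≡ 108 (mod 169)
108^2 ≡ 3 (mod 169)
108^3 ≡ 155 (mod 169)
108^4 ≡ 9 (mod 169)
108^6 ≡ 27 (mod 169)
108^12 ≡ 53 (mod 169)
108^13 ≡ 147 (mod 169)
108^26 ≡ 146 (mod 169)
108^39 ≡ 168 (mod 169)
108^52 ≡ 22 (mod 169)
108^78 ≡ 1 (mod 169) ✓
The order of 108 is 78, so the subgroup it generates has 78 elements.
The index is φ(169) / ord(108) = 156 / 78 = 2.

2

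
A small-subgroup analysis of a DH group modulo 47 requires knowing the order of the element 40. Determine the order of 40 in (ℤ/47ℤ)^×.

46

The order of 40 must divide φ(47) = 47 − 1 = 46 = 2 · 23.
Divisors of 46: 1, 2, 23, 46.
Evaluate successive powers at the divisors of 46:
40^1 ≡ 40
40^2 ≡ 2
40^23 ≡ 46
40^46 ≡ 1
The smallest such exponent is 46, so the order of 40 is 46.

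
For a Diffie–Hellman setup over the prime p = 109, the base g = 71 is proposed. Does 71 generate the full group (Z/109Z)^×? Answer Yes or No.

No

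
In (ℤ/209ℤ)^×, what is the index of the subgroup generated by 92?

4

The order of 92 must divide φ(209) = φ(11·19) = (11−1)·(19−1) = 10·18 = 180 = 2^2 · 3^2 · 5.
Divisors of 180: 1, 2, 3, 4, 5, 6, 9, 10, 12, 15, 18, 20, 30, 36, 45, 60, 90, 180.
Check 92^d mod 209 for each divisor in increasing order:
92^1 ≡ 92 (mod 209)
92^2 ≡ 104 (mod 209)
92^3 ≡ 163 (mod 209)
92^4 ≡ 157 (mod 209)
92^5 ≡ 23 (mod 209)
92^6 ≡ 26 (mod 209)
92^9 ≡ 58 (mod 209)
92^10 ≡ 111 (mod 209)
92^12 ≡ 49 (mod 209)
92^15 ≡ 45 (mod 209)
92^18 ≡ 20 (mod 209)
92^20 ≡ 199 (mod 209)
92^30 ≡ 144 (mod 209)
92^36 ≡ 191 (mod 209)
92^45 ≡ 1 (mod 209) ✓
Thus |⟨92⟩| = ord(92) = 45.
[(Z/209Z)^× : ⟨92⟩] = 180/45 = 4.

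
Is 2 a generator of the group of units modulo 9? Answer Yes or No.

φ(9) = φ(3^2) = 3·(3−1) = 6 = 2 · 3.
It suffices to check that the order of 2 is not a proper divisor of 6: compute 2^(6/q) for q ∈ {2, 3}.
2^3 ≡ 8 (mod 9)  [q = 2: ≢ 1 ✓]
2^2 ≡ 4 (mod 9)  [q = 3: ≢ 1 ✓]
None equal 1, so ord_9(2) = 6: 2 is a primitive root.

Yes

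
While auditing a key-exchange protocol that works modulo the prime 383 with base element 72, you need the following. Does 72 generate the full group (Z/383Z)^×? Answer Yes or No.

No

φ(383) = 383 − 1 = 382 = 2 · 191.
An element g generates (Z/383Z)^× iff g^(382/q) ≢ 1 (mod 383) for each prime q ∈ {2, 191}.
72^191 ≡ 1 (mod 383)  [q = 2: ≡ 1 ✗]
72^2 ≡ 205 (mod 383)  [q = 191: ≢ 1 ✓]
Since 72^191 ≡ 1, the order of 72 divides 191 < 382, so 72 is not a primitive root.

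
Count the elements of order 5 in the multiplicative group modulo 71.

4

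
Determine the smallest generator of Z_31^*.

φ(31) = 31 − 1 = 30 = 2 · 3 · 5.
g is a primitive root iff g^(30/q) ≢ 1 (mod 31) for each prime q ∈ {2, 3, 5}.
g = 2: 2^15 ≡ 1 — hits 1, so not a primitive root.
g = 3: 3^15 ≡ 30; 3^10 ≡ 25; 3^6 ≡ 16 — none is 1, so 3 is a primitive root.
So 3 is the smallest generator of (Z/31Z)^×.

3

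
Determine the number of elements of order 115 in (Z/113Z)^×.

φ(113) = 113 − 1 = 112 = 2^4 · 7.
(Z/113Z)^× is cyclic (|G| = 112); a cyclic group of order m has exactly φ(d) elements of each order d | m, and none otherwise.
Since 115 ∤ 112, the count is 0.

0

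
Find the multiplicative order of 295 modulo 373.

The order of 295 must divide φ(373) = 373 − 1 = 372 = 2^2 · 3 · 31.
Divisors of 372: 1, 2, 3, 4, 6, 12, 31, 62, 93, 124, 186, 372.
Evaluate successive powers at the divisors of 372:
295^1 ≡ 295
295^2 ≡ 116
295^3 ≡ 277
295^4 ≡ 28
295^6 ≡ 264
295^12 ≡ 318
295^31 ≡ 200
295^62 ≡ 89
295^93 ≡ 269
295^124 ≡ 88
295^186 ≡ 372
295^372 ≡ 1
Hence ord(295) = 372.

372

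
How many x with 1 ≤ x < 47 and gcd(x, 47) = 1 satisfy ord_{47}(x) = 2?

φ(47) = 47 − 1 = 46 = 2 · 23.
In a cyclic group of order 46, there are φ(d) elements of order d for each divisor d of 46, and zero for non-divisors.
2 | 46, and φ(2) = 2 − 1 = 1.

1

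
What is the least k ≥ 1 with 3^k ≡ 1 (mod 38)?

ord(3) | φ(38) = φ(2)·φ(19) = 1·18 = 18 = 2 · 3^2.
Divisors of 18: 1, 2, 3, 6, 9, 18.
Check 3^d mod 38 for each divisor in increasing order:
3^1 ≡ 3 (mod 38)
3^2 ≡ 9 (mod 38)
3^3 ≡ 27 (mod 38)
3^6 ≡ 7 (mod 38)
3^9 ≡ 37 (mod 38)
3^18 ≡ 1 (mod 38) ✓
The smallest such exponent is 18, so the order of 3 is 18.

18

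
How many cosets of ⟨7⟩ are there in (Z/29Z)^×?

4

ord(7) | φ(29) = 29 − 1 = 28 = 2^2 · 7.
Divisors of 28: 1, 2, 4, 7, 14, 28.
Evaluate successive powers at the divisors of 28:
7^1 ≡ 7
7^2 ≡ 20
7^4 ≡ 23
7^7 ≡ 1
Thus |⟨7⟩| = ord(7) = 7.
[(Z/29Z)^× : ⟨7⟩] = 28/7 = 4.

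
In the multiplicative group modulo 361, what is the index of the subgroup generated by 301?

2

The order of 301 must divide φ(361) = φ(19^2) = 19·(19−1) = 342 = 2 · 3^2 · 19.
Divisors of 342: 1, 2, 3, 6, 9, 18, 19, 38, 57, 114, 171, 342.
Check 301^d mod 361 for each divisor in increasing order:
301^1 ≡ 301
301^2 ≡ 351
301^3 ≡ 239
301^6 ≡ 83
301^9 ≡ 343
301^18 ≡ 324
301^19 ≡ 54
301^38 ≡ 28
301^57 ≡ 68
301^114 ≡ 292
301^171 ≡ 1
The order of 301 is 171, so the subgroup it generates has 171 elements.
[(Z/361Z)^× : ⟨301⟩] = 342/171 = 2.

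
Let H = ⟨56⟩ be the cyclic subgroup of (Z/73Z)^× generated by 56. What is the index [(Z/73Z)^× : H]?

ord(56) | φ(73) = 73 − 1 = 72 = 2^3 · 3^2.
Divisors of 72: 1, 2, 3, 4, 6, 8, 9, 12, 18, 24, 36, 72.
Check 56^d mod 73 for each divisor in increasing order:
56^1 ≡ 56 (mod 73)
56^2 ≡ 70 (mod 73)
56^3 ≡ 51 (mod 73)
56^4 ≡ 9 (mod 73)
56^6 ≡ 46 (mod 73)
56^8 ≡ 8 (mod 73)
56^9 ≡ 10 (mod 73)
56^12 ≡ 72 (mod 73)
56^18 ≡ 27 (mod 73)
56^24 ≡ 1 (mod 73) ✓
So ord_73(56) = 24, hence |⟨56⟩| = 24.
Index = |(Z/73Z)^×| / |⟨56⟩| = 72 / 24 = 3.

3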